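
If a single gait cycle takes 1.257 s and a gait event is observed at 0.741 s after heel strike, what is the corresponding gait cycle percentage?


pct = (event_time / cycle_time) * 100
pct = (0.741 / 1.257) * 100
ratio = 0.5895
pct = 58.9499


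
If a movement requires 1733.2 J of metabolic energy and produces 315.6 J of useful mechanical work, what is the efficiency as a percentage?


eta = (W_mech / E_meta) * 100
eta = (315.6 / 1733.2) * 100
ratio = 0.1821
eta = 18.2091


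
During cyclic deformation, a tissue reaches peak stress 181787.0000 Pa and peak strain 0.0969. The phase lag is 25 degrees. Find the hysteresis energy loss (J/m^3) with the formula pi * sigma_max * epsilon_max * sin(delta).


E_loss = pi * sigma_max * epsilon_max * sin(delta)
delta = 25 deg = 0.4363 rad
sin(delta) = 0.4226
E_loss = pi * 181787.0000 * 0.0969 * 0.4226
E_loss = 23387.5501


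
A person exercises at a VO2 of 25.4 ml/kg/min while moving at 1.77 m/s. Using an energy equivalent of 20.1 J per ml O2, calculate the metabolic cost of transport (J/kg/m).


Power per kg = VO2 * 20.1 / 60
Power per kg = 25.4 * 20.1 / 60 = 8.5090 W/kg
Cost = power_per_kg / speed
Cost = 8.5090 / 1.77
Cost = 4.8073


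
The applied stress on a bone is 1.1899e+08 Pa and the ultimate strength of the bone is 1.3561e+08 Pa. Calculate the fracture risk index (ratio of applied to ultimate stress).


FRI = applied / ultimate
FRI = 1.1899e+08 / 1.3561e+08
FRI = 0.8774


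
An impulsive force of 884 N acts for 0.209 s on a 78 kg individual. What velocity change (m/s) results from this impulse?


J = F * dt = 884 * 0.209 = 184.7560 N*s
delta_v = J / m
delta_v = 184.7560 / 78
delta_v = 2.3687


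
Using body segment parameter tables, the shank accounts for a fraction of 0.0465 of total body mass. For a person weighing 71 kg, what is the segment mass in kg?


m_segment = body_mass * fraction
m_segment = 71 * 0.0465
m_segment = 3.3015


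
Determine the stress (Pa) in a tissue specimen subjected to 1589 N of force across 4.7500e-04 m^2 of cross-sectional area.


stress = F / A
stress = 1589 / 4.7500e-04
stress = 3.3453e+06


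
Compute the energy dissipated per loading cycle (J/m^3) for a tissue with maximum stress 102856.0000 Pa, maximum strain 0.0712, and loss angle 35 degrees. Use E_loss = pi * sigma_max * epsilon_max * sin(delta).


E_loss = pi * sigma_max * epsilon_max * sin(delta)
delta = 35 deg = 0.6109 rad
sin(delta) = 0.5736
E_loss = pi * 102856.0000 * 0.0712 * 0.5736
E_loss = 13196.2580


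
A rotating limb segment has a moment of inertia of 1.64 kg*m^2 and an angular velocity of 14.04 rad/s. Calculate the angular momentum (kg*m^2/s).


L = I * omega
L = 1.64 * 14.04
L = 23.0256


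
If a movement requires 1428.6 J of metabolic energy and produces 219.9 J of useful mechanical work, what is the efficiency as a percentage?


eta = (W_mech / E_meta) * 100
eta = (219.9 / 1428.6) * 100
ratio = 0.1539
eta = 15.3927


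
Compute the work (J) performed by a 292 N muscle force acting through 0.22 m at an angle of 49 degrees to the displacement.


W = F * d * cos(theta)
theta = 49 deg = 0.8552 rad
cos(theta) = 0.6561
W = 292 * 0.22 * 0.6561
W = 42.1452


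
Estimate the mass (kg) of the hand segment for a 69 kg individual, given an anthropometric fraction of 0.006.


m_segment = body_mass * fraction
m_segment = 69 * 0.006
m_segment = 0.4140


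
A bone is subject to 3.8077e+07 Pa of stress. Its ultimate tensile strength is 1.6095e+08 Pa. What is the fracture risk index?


FRI = applied / ultimate
FRI = 3.8077e+07 / 1.6095e+08
FRI = 0.2366


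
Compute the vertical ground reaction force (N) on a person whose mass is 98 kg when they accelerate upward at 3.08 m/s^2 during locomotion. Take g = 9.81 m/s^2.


GRF = m * (g + a)
GRF = 98 * (9.81 + 3.08)
GRF = 98 * 12.8900
GRF = 1263.2200


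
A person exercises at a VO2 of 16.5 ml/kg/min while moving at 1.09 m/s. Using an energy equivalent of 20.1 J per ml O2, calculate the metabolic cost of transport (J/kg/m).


Power per kg = VO2 * 20.1 / 60
Power per kg = 16.5 * 20.1 / 60 = 5.5275 W/kg
Cost = power_per_kg / speed
Cost = 5.5275 / 1.09
Cost = 5.0711


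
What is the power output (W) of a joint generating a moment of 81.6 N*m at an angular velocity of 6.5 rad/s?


P = M * omega
P = 81.6 * 6.5
P = 530.4000


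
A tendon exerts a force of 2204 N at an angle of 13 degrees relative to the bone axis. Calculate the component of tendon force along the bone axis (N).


F_eff = F_tendon * cos(theta)
theta = 13 deg = 0.2269 rad
cos(theta) = 0.9744
F_eff = 2204 * 0.9744
F_eff = 2147.5116


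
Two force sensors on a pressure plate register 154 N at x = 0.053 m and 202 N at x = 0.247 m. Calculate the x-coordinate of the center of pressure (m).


COP_x = (F1*x1 + F2*x2) / (F1 + F2)
COP_x = (154*0.053 + 202*0.247) / (154 + 202)
Numerator = 58.0560
Denominator = 356
COP_x = 0.1631


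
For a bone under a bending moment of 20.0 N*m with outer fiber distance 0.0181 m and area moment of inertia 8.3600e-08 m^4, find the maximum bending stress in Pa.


sigma = M * c / I
sigma = 20.0 * 0.0181 / 8.3600e-08
M * c = 0.3620
sigma = 4.3301e+06


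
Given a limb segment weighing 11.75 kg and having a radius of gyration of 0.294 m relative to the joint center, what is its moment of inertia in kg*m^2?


I = m * k^2
I = 11.75 * 0.294^2
k^2 = 0.0864
I = 1.0156


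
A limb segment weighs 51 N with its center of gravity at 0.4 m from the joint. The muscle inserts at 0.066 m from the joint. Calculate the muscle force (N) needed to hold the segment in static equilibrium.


F_muscle = W * d_load / d_muscle
F_muscle = 51 * 0.4 / 0.066
Numerator = 20.4000
F_muscle = 309.0909


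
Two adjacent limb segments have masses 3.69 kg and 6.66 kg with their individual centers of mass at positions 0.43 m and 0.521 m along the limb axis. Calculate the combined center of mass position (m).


COM = (m1*x1 + m2*x2) / (m1 + m2)
COM = (3.69*0.43 + 6.66*0.521) / (3.69 + 6.66)
Numerator = 5.0566
Denominator = 10.3500
COM = 0.4886


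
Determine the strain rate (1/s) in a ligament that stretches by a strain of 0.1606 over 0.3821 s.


strain_rate = delta_strain / delta_t
strain_rate = 0.1606 / 0.3821
strain_rate = 0.4203


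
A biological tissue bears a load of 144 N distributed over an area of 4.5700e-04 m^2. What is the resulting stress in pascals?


stress = F / A
stress = 144 / 4.5700e-04
stress = 315098.4683


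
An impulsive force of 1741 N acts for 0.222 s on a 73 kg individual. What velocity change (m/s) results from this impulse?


J = F * dt = 1741 * 0.222 = 386.5020 N*s
delta_v = J / m
delta_v = 386.5020 / 73
delta_v = 5.2945


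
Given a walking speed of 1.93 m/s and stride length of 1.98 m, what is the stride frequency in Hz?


f = v / stride_length
f = 1.93 / 1.98
f = 0.9747


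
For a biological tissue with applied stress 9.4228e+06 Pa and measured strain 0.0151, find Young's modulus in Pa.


E = stress / strain
E = 9.4228e+06 / 0.0151
E = 6.2403e+08


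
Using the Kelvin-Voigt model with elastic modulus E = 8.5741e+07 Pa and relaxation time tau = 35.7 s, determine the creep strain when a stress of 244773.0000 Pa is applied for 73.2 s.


epsilon(t) = (sigma/E) * (1 - exp(-t/tau))
sigma/E = 244773.0000 / 8.5741e+07 = 0.0029
exp(-t/tau) = exp(-73.2 / 35.7) = 0.1287
epsilon = 0.0029 * (1 - 0.1287)
epsilon = 0.0025


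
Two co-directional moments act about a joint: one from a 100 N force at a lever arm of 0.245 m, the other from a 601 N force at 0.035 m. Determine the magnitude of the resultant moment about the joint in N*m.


M = F1 * d1 + F2 * d2
M = 100 * 0.245 + 601 * 0.035
M = 24.5000 + 21.0350
M = 45.5350


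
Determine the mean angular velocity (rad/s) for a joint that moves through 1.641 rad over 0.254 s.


omega = delta_theta / delta_t
omega = 1.641 / 0.254
omega = 6.4606


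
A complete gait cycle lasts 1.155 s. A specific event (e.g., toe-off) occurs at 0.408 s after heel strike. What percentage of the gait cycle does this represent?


pct = (event_time / cycle_time) * 100
pct = (0.408 / 1.155) * 100
ratio = 0.3532
pct = 35.3247


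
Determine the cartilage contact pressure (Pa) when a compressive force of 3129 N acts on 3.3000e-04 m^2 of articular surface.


P = F / A
P = 3129 / 3.3000e-04
P = 9.4818e+06


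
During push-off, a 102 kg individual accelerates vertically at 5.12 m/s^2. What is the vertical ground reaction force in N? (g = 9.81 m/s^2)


GRF = m * (g + a)
GRF = 102 * (9.81 + 5.12)
GRF = 102 * 14.9300
GRF = 1522.8600


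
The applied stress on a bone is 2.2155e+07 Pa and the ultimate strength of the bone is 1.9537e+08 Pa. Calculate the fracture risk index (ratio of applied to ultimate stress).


FRI = applied / ultimate
FRI = 2.2155e+07 / 1.9537e+08
FRI = 0.1134


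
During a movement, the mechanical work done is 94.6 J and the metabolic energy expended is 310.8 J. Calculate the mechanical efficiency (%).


eta = (W_mech / E_meta) * 100
eta = (94.6 / 310.8) * 100
ratio = 0.3044
eta = 30.4376


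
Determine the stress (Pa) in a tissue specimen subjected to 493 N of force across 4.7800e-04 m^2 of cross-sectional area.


stress = F / A
stress = 493 / 4.7800e-04
stress = 1.0314e+06


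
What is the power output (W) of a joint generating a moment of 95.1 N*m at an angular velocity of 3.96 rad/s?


P = M * omega
P = 95.1 * 3.96
P = 376.5960


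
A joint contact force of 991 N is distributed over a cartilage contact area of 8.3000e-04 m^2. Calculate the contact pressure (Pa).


P = F / A
P = 991 / 8.3000e-04
P = 1.1940e+06


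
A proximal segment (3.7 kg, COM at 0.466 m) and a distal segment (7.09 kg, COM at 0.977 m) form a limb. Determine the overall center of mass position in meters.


COM = (m1*x1 + m2*x2) / (m1 + m2)
COM = (3.7*0.466 + 7.09*0.977) / (3.7 + 7.09)
Numerator = 8.6511
Denominator = 10.7900
COM = 0.8018


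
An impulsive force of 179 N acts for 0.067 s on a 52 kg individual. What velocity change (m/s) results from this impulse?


J = F * dt = 179 * 0.067 = 11.9930 N*s
delta_v = J / m
delta_v = 11.9930 / 52
delta_v = 0.2306


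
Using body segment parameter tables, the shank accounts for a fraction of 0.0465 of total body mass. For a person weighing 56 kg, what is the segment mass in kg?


m_segment = body_mass * fraction
m_segment = 56 * 0.0465
m_segment = 2.6040


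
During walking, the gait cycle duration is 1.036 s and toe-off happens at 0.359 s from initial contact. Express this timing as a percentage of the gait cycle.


pct = (event_time / cycle_time) * 100
pct = (0.359 / 1.036) * 100
ratio = 0.3465
pct = 34.6525


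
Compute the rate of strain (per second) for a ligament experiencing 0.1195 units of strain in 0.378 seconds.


strain_rate = delta_strain / delta_t
strain_rate = 0.1195 / 0.378
strain_rate = 0.3161


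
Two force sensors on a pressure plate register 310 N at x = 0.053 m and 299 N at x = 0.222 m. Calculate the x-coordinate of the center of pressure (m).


COP_x = (F1*x1 + F2*x2) / (F1 + F2)
COP_x = (310*0.053 + 299*0.222) / (310 + 299)
Numerator = 82.8080
Denominator = 609
COP_x = 0.1360


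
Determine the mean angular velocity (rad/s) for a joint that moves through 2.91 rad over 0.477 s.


omega = delta_theta / delta_t
omega = 2.91 / 0.477
omega = 6.1006


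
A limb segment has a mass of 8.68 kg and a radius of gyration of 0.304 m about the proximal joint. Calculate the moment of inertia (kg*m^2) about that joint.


I = m * k^2
I = 8.68 * 0.304^2
k^2 = 0.0924
I = 0.8022


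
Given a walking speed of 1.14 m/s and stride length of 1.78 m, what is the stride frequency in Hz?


f = v / stride_length
f = 1.14 / 1.78
f = 0.6404


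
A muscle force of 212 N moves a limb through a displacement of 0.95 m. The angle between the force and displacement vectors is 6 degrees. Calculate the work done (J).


W = F * d * cos(theta)
theta = 6 deg = 0.1047 rad
cos(theta) = 0.9945
W = 212 * 0.95 * 0.9945
W = 200.2967


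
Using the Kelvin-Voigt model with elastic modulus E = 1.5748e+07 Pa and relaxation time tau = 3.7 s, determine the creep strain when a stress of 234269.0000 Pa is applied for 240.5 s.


epsilon(t) = (sigma/E) * (1 - exp(-t/tau))
sigma/E = 234269.0000 / 1.5748e+07 = 0.0149
exp(-t/tau) = exp(-240.5 / 3.7) = 5.9001e-29
epsilon = 0.0149 * (1 - 5.9001e-29)
epsilon = 0.0149


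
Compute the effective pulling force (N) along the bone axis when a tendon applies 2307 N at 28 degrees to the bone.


F_eff = F_tendon * cos(theta)
theta = 28 deg = 0.4887 rad
cos(theta) = 0.8829
F_eff = 2307 * 0.8829
F_eff = 2036.9601


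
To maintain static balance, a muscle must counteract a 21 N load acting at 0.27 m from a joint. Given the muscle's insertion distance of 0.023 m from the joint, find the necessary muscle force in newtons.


F_muscle = W * d_load / d_muscle
F_muscle = 21 * 0.27 / 0.023
Numerator = 5.6700
F_muscle = 246.5217


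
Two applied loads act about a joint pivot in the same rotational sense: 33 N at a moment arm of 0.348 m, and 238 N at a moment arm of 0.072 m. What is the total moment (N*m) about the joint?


M = F1 * d1 + F2 * d2
M = 33 * 0.348 + 238 * 0.072
M = 11.4840 + 17.1360
M = 28.6200


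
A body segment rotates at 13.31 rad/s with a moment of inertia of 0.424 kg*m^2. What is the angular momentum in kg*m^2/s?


L = I * omega
L = 0.424 * 13.31
L = 5.6434


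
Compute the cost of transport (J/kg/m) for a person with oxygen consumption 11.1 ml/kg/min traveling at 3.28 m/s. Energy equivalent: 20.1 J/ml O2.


Power per kg = VO2 * 20.1 / 60
Power per kg = 11.1 * 20.1 / 60 = 3.7185 W/kg
Cost = power_per_kg / speed
Cost = 3.7185 / 3.28
Cost = 1.1337


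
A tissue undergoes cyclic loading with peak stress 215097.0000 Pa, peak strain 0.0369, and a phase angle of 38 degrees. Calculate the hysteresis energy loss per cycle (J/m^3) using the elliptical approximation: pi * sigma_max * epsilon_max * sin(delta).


E_loss = pi * sigma_max * epsilon_max * sin(delta)
delta = 38 deg = 0.6632 rad
sin(delta) = 0.6157
E_loss = pi * 215097.0000 * 0.0369 * 0.6157
E_loss = 15351.5620


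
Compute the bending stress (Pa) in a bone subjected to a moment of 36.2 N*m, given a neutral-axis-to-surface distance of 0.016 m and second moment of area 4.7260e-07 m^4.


sigma = M * c / I
sigma = 36.2 * 0.016 / 4.7260e-07
M * c = 0.5792
sigma = 1.2256e+06


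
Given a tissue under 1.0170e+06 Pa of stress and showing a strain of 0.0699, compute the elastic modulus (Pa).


E = stress / strain
E = 1.0170e+06 / 0.0699
E = 1.4549e+07


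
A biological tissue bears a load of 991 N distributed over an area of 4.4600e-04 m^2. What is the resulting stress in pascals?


stress = F / A
stress = 991 / 4.4600e-04
stress = 2.2220e+06


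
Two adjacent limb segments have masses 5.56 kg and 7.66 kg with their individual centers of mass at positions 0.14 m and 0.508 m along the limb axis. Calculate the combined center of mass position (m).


COM = (m1*x1 + m2*x2) / (m1 + m2)
COM = (5.56*0.14 + 7.66*0.508) / (5.56 + 7.66)
Numerator = 4.6697
Denominator = 13.2200
COM = 0.3532


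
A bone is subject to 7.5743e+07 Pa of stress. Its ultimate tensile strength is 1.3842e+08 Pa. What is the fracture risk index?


FRI = applied / ultimate
FRI = 7.5743e+07 / 1.3842e+08
FRI = 0.5472


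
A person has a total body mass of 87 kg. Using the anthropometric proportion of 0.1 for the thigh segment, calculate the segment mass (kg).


m_segment = body_mass * fraction
m_segment = 87 * 0.1
m_segment = 8.7000


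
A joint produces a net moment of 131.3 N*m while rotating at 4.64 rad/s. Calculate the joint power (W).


P = M * omega
P = 131.3 * 4.64
P = 609.2320


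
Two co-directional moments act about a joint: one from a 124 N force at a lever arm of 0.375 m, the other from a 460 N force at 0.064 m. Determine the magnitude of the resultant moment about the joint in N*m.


M = F1 * d1 + F2 * d2
M = 124 * 0.375 + 460 * 0.064
M = 46.5000 + 29.4400
M = 75.9400


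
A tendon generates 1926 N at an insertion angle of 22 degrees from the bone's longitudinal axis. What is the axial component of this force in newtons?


F_eff = F_tendon * cos(theta)
theta = 22 deg = 0.3840 rad
cos(theta) = 0.9272
F_eff = 1926 * 0.9272
F_eff = 1785.7561


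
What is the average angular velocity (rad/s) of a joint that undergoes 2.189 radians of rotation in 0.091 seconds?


omega = delta_theta / delta_t
omega = 2.189 / 0.091
omega = 24.0549


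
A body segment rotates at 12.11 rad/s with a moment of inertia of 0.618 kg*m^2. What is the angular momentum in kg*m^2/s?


L = I * omega
L = 0.618 * 12.11
L = 7.4840


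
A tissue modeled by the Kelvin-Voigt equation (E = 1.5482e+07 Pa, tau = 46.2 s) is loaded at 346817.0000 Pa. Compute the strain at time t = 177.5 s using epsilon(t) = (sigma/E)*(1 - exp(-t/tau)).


epsilon(t) = (sigma/E) * (1 - exp(-t/tau))
sigma/E = 346817.0000 / 1.5482e+07 = 0.0224
exp(-t/tau) = exp(-177.5 / 46.2) = 0.0215
epsilon = 0.0224 * (1 - 0.0215)
epsilon = 0.0219


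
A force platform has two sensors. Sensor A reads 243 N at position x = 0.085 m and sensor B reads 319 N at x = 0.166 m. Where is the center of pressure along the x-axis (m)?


COP_x = (F1*x1 + F2*x2) / (F1 + F2)
COP_x = (243*0.085 + 319*0.166) / (243 + 319)
Numerator = 73.6090
Denominator = 562
COP_x = 0.1310


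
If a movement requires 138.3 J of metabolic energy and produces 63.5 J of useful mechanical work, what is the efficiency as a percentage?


eta = (W_mech / E_meta) * 100
eta = (63.5 / 138.3) * 100
ratio = 0.4591
eta = 45.9147


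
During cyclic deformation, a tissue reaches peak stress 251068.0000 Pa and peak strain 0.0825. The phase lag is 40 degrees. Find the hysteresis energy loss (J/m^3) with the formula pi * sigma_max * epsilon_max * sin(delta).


E_loss = pi * sigma_max * epsilon_max * sin(delta)
delta = 40 deg = 0.6981 rad
sin(delta) = 0.6428
E_loss = pi * 251068.0000 * 0.0825 * 0.6428
E_loss = 41827.5745


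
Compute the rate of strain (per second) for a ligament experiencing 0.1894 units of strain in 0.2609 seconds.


strain_rate = delta_strain / delta_t
strain_rate = 0.1894 / 0.2609
strain_rate = 0.7259


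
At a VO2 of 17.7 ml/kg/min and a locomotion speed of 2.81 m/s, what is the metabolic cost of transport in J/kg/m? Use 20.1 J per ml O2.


Power per kg = VO2 * 20.1 / 60
Power per kg = 17.7 * 20.1 / 60 = 5.9295 W/kg
Cost = power_per_kg / speed
Cost = 5.9295 / 2.81
Cost = 2.1101


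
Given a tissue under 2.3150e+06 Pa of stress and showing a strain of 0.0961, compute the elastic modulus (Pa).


E = stress / strain
E = 2.3150e+06 / 0.0961
E = 2.4089e+07


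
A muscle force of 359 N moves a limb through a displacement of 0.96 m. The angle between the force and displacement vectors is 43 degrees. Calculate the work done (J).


W = F * d * cos(theta)
theta = 43 deg = 0.7505 rad
cos(theta) = 0.7314
W = 359 * 0.96 * 0.7314
W = 252.0537


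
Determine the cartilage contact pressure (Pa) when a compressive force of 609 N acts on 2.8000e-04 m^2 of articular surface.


P = F / A
P = 609 / 2.8000e-04
P = 2.1750e+06


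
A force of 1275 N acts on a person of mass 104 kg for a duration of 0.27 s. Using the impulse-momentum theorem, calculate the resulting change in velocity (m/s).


J = F * dt = 1275 * 0.27 = 344.2500 N*s
delta_v = J / m
delta_v = 344.2500 / 104
delta_v = 3.3101


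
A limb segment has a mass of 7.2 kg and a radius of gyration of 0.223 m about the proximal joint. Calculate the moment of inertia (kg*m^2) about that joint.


I = m * k^2
I = 7.2 * 0.223^2
k^2 = 0.0497
I = 0.3580


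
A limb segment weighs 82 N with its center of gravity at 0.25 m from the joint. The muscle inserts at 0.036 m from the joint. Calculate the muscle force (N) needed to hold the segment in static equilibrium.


F_muscle = W * d_load / d_muscle
F_muscle = 82 * 0.25 / 0.036
Numerator = 20.5000
F_muscle = 569.4444


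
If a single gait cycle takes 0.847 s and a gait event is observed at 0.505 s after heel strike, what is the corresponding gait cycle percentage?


pct = (event_time / cycle_time) * 100
pct = (0.505 / 0.847) * 100
ratio = 0.5962
pct = 59.6222


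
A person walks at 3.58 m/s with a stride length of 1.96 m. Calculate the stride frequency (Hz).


f = v / stride_length
f = 3.58 / 1.96
f = 1.8265


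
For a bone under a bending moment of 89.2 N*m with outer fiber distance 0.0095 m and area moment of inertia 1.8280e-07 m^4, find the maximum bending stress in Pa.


sigma = M * c / I
sigma = 89.2 * 0.0095 / 1.8280e-07
M * c = 0.8474
sigma = 4.6357e+06


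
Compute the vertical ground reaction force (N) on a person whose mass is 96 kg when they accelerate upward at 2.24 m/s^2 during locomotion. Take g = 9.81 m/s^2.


GRF = m * (g + a)
GRF = 96 * (9.81 + 2.24)
GRF = 96 * 12.0500
GRF = 1156.8000


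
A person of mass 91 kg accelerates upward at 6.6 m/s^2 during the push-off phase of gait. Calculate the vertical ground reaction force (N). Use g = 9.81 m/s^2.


GRF = m * (g + a)
GRF = 91 * (9.81 + 6.6)
GRF = 91 * 16.4100
GRF = 1493.3100


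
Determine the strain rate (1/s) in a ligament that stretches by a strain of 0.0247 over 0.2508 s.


strain_rate = delta_strain / delta_t
strain_rate = 0.0247 / 0.2508
strain_rate = 0.0985


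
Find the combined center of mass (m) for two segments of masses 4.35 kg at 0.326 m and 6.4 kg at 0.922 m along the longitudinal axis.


COM = (m1*x1 + m2*x2) / (m1 + m2)
COM = (4.35*0.326 + 6.4*0.922) / (4.35 + 6.4)
Numerator = 7.3189
Denominator = 10.7500
COM = 0.6808


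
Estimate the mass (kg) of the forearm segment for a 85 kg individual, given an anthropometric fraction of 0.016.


m_segment = body_mass * fraction
m_segment = 85 * 0.016
m_segment = 1.3600


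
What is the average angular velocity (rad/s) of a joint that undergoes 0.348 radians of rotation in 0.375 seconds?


omega = delta_theta / delta_t
omega = 0.348 / 0.375
omega = 0.9280


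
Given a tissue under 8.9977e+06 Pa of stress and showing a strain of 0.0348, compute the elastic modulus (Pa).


E = stress / strain
E = 8.9977e+06 / 0.0348
E = 2.5855e+08


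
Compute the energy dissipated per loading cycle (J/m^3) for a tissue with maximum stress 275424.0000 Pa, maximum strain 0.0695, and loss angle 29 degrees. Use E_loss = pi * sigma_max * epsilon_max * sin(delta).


E_loss = pi * sigma_max * epsilon_max * sin(delta)
delta = 29 deg = 0.5061 rad
sin(delta) = 0.4848
E_loss = pi * 275424.0000 * 0.0695 * 0.4848
E_loss = 29154.6403


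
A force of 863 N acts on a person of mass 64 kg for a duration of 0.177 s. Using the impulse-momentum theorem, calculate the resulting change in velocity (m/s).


J = F * dt = 863 * 0.177 = 152.7510 N*s
delta_v = J / m
delta_v = 152.7510 / 64
delta_v = 2.3867


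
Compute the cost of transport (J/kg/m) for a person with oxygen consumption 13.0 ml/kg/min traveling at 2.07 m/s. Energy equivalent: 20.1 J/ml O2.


Power per kg = VO2 * 20.1 / 60
Power per kg = 13.0 * 20.1 / 60 = 4.3550 W/kg
Cost = power_per_kg / speed
Cost = 4.3550 / 2.07
Cost = 2.1039


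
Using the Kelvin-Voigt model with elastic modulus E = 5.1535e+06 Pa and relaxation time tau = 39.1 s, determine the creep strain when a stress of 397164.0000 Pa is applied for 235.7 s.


epsilon(t) = (sigma/E) * (1 - exp(-t/tau))
sigma/E = 397164.0000 / 5.1535e+06 = 0.0771
exp(-t/tau) = exp(-235.7 / 39.1) = 0.0024
epsilon = 0.0771 * (1 - 0.0024)
epsilon = 0.0769


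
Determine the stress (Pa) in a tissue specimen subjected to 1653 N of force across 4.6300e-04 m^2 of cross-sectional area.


stress = F / A
stress = 1653 / 4.6300e-04
stress = 3.5702e+06


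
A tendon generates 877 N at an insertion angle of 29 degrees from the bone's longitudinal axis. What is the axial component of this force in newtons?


F_eff = F_tendon * cos(theta)
theta = 29 deg = 0.5061 rad
cos(theta) = 0.8746
F_eff = 877 * 0.8746
F_eff = 767.0415


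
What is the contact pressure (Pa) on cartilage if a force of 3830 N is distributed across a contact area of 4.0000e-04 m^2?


P = F / A
P = 3830 / 4.0000e-04
P = 9.5750e+06


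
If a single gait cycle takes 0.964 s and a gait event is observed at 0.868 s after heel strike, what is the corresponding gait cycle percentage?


pct = (event_time / cycle_time) * 100
pct = (0.868 / 0.964) * 100
ratio = 0.9004
pct = 90.0415


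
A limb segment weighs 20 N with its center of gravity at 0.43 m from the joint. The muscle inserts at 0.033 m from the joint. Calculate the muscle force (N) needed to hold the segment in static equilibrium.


F_muscle = W * d_load / d_muscle
F_muscle = 20 * 0.43 / 0.033
Numerator = 8.6000
F_muscle = 260.6061


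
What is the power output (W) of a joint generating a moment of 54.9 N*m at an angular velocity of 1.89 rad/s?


P = M * omega
P = 54.9 * 1.89
P = 103.7610


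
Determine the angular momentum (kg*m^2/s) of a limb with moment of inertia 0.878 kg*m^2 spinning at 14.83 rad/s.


L = I * omega
L = 0.878 * 14.83
L = 13.0207


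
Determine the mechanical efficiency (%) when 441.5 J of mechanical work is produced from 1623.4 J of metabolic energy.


eta = (W_mech / E_meta) * 100
eta = (441.5 / 1623.4) * 100
ratio = 0.2720
eta = 27.1960


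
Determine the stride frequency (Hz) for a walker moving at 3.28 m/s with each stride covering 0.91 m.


f = v / stride_length
f = 3.28 / 0.91
f = 3.6044


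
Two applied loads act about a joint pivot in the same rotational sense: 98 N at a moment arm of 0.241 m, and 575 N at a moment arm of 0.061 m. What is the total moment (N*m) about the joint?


M = F1 * d1 + F2 * d2
M = 98 * 0.241 + 575 * 0.061
M = 23.6180 + 35.0750
M = 58.6930


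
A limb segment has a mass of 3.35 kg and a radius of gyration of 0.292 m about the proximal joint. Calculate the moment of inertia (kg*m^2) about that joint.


I = m * k^2
I = 3.35 * 0.292^2
k^2 = 0.0853
I = 0.2856


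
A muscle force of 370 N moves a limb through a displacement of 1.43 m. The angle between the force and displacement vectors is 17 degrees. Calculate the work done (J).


W = F * d * cos(theta)
theta = 17 deg = 0.2967 rad
cos(theta) = 0.9563
W = 370 * 1.43 * 0.9563
W = 505.9808


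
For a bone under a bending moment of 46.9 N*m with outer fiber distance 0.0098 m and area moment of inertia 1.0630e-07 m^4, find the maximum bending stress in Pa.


sigma = M * c / I
sigma = 46.9 * 0.0098 / 1.0630e-07
M * c = 0.4596
sigma = 4.3238e+06


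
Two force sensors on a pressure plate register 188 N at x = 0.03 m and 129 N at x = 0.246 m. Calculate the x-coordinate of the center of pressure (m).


COP_x = (F1*x1 + F2*x2) / (F1 + F2)
COP_x = (188*0.03 + 129*0.246) / (188 + 129)
Numerator = 37.3740
Denominator = 317
COP_x = 0.1179


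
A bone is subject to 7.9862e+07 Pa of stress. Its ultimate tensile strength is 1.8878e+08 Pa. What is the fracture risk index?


FRI = applied / ultimate
FRI = 7.9862e+07 / 1.8878e+08
FRI = 0.4230


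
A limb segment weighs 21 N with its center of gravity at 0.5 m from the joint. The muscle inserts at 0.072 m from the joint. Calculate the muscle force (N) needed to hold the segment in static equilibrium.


F_muscle = W * d_load / d_muscle
F_muscle = 21 * 0.5 / 0.072
Numerator = 10.5000
F_muscle = 145.8333


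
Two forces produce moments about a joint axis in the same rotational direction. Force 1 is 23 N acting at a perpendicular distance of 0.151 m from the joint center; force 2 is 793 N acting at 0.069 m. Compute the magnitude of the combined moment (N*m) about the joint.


M = F1 * d1 + F2 * d2
M = 23 * 0.151 + 793 * 0.069
M = 3.4730 + 54.7170
M = 58.1900


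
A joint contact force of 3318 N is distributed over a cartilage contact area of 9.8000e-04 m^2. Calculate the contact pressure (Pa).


P = F / A
P = 3318 / 9.8000e-04
P = 3.3857e+06


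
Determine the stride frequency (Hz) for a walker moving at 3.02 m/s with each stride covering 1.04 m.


f = v / stride_length
f = 3.02 / 1.04
f = 2.9038


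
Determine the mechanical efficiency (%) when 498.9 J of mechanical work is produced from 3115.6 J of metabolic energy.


eta = (W_mech / E_meta) * 100
eta = (498.9 / 3115.6) * 100
ratio = 0.1601
eta = 16.0130


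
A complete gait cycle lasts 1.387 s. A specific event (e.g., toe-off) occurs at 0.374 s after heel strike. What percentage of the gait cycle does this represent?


pct = (event_time / cycle_time) * 100
pct = (0.374 / 1.387) * 100
ratio = 0.2696
pct = 26.9647


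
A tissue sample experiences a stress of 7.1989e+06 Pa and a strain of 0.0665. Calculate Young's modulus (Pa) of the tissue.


E = stress / strain
E = 7.1989e+06 / 0.0665
E = 1.0825e+08


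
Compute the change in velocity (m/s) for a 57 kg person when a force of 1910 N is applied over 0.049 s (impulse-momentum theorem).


J = F * dt = 1910 * 0.049 = 93.5900 N*s
delta_v = J / m
delta_v = 93.5900 / 57
delta_v = 1.6419


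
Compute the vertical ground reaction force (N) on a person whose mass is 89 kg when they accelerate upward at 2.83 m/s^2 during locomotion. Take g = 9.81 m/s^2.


GRF = m * (g + a)
GRF = 89 * (9.81 + 2.83)
GRF = 89 * 12.6400
GRF = 1124.9600


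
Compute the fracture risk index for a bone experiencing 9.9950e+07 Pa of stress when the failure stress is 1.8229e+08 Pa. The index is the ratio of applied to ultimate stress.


FRI = applied / ultimate
FRI = 9.9950e+07 / 1.8229e+08
FRI = 0.5483


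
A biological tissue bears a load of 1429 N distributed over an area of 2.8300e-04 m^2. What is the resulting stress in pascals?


stress = F / A
stress = 1429 / 2.8300e-04
stress = 5.0495e+06


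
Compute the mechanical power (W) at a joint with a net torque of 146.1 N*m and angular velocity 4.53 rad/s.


P = M * omega
P = 146.1 * 4.53
P = 661.8330


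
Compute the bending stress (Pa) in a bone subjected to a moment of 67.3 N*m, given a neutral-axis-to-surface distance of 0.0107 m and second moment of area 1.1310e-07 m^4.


sigma = M * c / I
sigma = 67.3 * 0.0107 / 1.1310e-07
M * c = 0.7201
sigma = 6.3670e+06


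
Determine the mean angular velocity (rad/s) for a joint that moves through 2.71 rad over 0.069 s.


omega = delta_theta / delta_t
omega = 2.71 / 0.069
omega = 39.2754


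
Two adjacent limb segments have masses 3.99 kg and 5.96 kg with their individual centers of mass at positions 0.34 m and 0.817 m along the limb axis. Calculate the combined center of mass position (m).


COM = (m1*x1 + m2*x2) / (m1 + m2)
COM = (3.99*0.34 + 5.96*0.817) / (3.99 + 5.96)
Numerator = 6.2259
Denominator = 9.9500
COM = 0.6257


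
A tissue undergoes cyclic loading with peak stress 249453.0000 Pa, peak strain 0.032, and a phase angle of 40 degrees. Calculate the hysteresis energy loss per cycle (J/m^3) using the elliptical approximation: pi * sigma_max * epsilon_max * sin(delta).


E_loss = pi * sigma_max * epsilon_max * sin(delta)
delta = 40 deg = 0.6981 rad
sin(delta) = 0.6428
E_loss = pi * 249453.0000 * 0.032 * 0.6428
E_loss = 16119.6675


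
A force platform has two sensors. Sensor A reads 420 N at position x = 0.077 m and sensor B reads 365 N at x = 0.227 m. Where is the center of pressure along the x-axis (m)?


COP_x = (F1*x1 + F2*x2) / (F1 + F2)
COP_x = (420*0.077 + 365*0.227) / (420 + 365)
Numerator = 115.1950
Denominator = 785
COP_x = 0.1467


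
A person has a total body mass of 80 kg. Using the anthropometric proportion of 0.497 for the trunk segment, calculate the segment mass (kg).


m_segment = body_mass * fraction
m_segment = 80 * 0.497
m_segment = 39.7600


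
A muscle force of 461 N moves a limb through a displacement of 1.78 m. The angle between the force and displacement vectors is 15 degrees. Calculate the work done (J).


W = F * d * cos(theta)
theta = 15 deg = 0.2618 rad
cos(theta) = 0.9659
W = 461 * 1.78 * 0.9659
W = 792.6194


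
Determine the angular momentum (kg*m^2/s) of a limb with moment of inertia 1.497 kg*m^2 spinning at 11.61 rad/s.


L = I * omega
L = 1.497 * 11.61
L = 17.3802


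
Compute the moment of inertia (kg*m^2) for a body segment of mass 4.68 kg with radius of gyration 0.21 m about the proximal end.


I = m * k^2
I = 4.68 * 0.21^2
k^2 = 0.0441
I = 0.2064


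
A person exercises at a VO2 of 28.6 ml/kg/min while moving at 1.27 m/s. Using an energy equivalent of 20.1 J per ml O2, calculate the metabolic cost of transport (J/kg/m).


Power per kg = VO2 * 20.1 / 60
Power per kg = 28.6 * 20.1 / 60 = 9.5810 W/kg
Cost = power_per_kg / speed
Cost = 9.5810 / 1.27
Cost = 7.5441


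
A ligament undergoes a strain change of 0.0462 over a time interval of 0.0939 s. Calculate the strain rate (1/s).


strain_rate = delta_strain / delta_t
strain_rate = 0.0462 / 0.0939
strain_rate = 0.4920


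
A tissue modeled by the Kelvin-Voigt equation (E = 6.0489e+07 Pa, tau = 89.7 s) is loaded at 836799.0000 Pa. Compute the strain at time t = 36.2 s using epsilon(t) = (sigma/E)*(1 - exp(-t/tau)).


epsilon(t) = (sigma/E) * (1 - exp(-t/tau))
sigma/E = 836799.0000 / 6.0489e+07 = 0.0138
exp(-t/tau) = exp(-36.2 / 89.7) = 0.6679
epsilon = 0.0138 * (1 - 0.6679)
epsilon = 0.0046


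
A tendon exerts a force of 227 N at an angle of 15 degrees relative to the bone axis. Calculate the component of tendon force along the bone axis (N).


F_eff = F_tendon * cos(theta)
theta = 15 deg = 0.2618 rad
cos(theta) = 0.9659
F_eff = 227 * 0.9659
F_eff = 219.2652


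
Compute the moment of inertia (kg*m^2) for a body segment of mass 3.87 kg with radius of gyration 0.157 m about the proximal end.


I = m * k^2
I = 3.87 * 0.157^2
k^2 = 0.0246
I = 0.0954


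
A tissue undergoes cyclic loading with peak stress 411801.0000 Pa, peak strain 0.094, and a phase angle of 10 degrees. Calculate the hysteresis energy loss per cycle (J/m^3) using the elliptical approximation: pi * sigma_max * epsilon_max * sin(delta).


E_loss = pi * sigma_max * epsilon_max * sin(delta)
delta = 10 deg = 0.1745 rad
sin(delta) = 0.1736
E_loss = pi * 411801.0000 * 0.094 * 0.1736
E_loss = 21117.1524


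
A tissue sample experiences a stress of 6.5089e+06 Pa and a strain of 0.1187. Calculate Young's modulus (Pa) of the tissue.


E = stress / strain
E = 6.5089e+06 / 0.1187
E = 5.4835e+07


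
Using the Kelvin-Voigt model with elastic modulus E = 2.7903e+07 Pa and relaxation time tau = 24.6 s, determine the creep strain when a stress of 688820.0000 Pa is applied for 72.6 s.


epsilon(t) = (sigma/E) * (1 - exp(-t/tau))
sigma/E = 688820.0000 / 2.7903e+07 = 0.0247
exp(-t/tau) = exp(-72.6 / 24.6) = 0.0523
epsilon = 0.0247 * (1 - 0.0523)
epsilon = 0.0234


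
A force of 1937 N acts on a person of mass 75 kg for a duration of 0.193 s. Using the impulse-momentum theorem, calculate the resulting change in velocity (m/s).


J = F * dt = 1937 * 0.193 = 373.8410 N*s
delta_v = J / m
delta_v = 373.8410 / 75
delta_v = 4.9845


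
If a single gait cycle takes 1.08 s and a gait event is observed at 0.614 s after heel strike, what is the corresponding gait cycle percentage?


pct = (event_time / cycle_time) * 100
pct = (0.614 / 1.08) * 100
ratio = 0.5685
pct = 56.8519


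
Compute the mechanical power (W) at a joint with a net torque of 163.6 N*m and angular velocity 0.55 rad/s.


P = M * omega
P = 163.6 * 0.55
P = 89.9800


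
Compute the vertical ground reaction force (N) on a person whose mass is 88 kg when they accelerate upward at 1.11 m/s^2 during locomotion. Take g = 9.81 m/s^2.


GRF = m * (g + a)
GRF = 88 * (9.81 + 1.11)
GRF = 88 * 10.9200
GRF = 960.9600


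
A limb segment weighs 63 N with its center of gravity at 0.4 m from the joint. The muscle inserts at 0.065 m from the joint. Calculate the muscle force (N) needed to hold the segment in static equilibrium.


F_muscle = W * d_load / d_muscle
F_muscle = 63 * 0.4 / 0.065
Numerator = 25.2000
F_muscle = 387.6923


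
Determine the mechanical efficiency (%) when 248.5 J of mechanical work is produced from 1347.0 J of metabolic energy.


eta = (W_mech / E_meta) * 100
eta = (248.5 / 1347.0) * 100
ratio = 0.1845
eta = 18.4484


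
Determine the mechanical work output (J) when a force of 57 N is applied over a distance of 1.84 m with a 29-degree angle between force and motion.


W = F * d * cos(theta)
theta = 29 deg = 0.5061 rad
cos(theta) = 0.8746
W = 57 * 1.84 * 0.8746
W = 91.7301


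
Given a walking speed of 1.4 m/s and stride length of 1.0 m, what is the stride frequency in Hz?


f = v / stride_length
f = 1.4 / 1.0
f = 1.4000


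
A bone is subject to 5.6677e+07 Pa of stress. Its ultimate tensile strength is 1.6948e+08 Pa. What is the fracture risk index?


FRI = applied / ultimate
FRI = 5.6677e+07 / 1.6948e+08
FRI = 0.3344


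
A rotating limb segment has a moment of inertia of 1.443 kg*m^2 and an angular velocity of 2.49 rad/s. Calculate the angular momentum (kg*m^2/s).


L = I * omega
L = 1.443 * 2.49
L = 3.5931


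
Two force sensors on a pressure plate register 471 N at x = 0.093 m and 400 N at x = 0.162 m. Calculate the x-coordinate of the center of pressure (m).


COP_x = (F1*x1 + F2*x2) / (F1 + F2)
COP_x = (471*0.093 + 400*0.162) / (471 + 400)
Numerator = 108.6030
Denominator = 871
COP_x = 0.1247


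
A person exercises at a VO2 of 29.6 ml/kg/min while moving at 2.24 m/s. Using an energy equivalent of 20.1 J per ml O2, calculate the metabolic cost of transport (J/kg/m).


Power per kg = VO2 * 20.1 / 60
Power per kg = 29.6 * 20.1 / 60 = 9.9160 W/kg
Cost = power_per_kg / speed
Cost = 9.9160 / 2.24
Cost = 4.4268


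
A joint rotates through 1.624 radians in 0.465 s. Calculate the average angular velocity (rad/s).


omega = delta_theta / delta_t
omega = 1.624 / 0.465
omega = 3.4925


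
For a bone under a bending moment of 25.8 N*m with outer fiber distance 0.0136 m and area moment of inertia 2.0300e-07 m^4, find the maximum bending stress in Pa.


sigma = M * c / I
sigma = 25.8 * 0.0136 / 2.0300e-07
M * c = 0.3509
sigma = 1.7285e+06


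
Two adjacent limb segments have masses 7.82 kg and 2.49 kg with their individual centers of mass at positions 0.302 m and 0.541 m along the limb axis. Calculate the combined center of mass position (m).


COM = (m1*x1 + m2*x2) / (m1 + m2)
COM = (7.82*0.302 + 2.49*0.541) / (7.82 + 2.49)
Numerator = 3.7087
Denominator = 10.3100
COM = 0.3597


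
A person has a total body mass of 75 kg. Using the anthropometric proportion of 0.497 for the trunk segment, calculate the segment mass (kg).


m_segment = body_mass * fraction
m_segment = 75 * 0.497
m_segment = 37.2750


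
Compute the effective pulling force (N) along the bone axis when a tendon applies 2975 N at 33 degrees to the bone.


F_eff = F_tendon * cos(theta)
theta = 33 deg = 0.5760 rad
cos(theta) = 0.8387
F_eff = 2975 * 0.8387
F_eff = 2495.0449


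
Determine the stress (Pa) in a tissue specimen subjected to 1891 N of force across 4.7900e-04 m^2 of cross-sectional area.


stress = F / A
stress = 1891 / 4.7900e-04
stress = 3.9478e+06


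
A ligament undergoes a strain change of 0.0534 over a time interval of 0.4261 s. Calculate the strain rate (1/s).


strain_rate = delta_strain / delta_t
strain_rate = 0.0534 / 0.4261
strain_rate = 0.1253


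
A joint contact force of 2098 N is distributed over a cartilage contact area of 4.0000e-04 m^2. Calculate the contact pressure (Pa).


P = F / A
P = 2098 / 4.0000e-04
P = 5.2450e+06


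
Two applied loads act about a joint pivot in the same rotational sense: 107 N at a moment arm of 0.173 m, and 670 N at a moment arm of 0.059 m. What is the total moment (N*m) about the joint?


M = F1 * d1 + F2 * d2
M = 107 * 0.173 + 670 * 0.059
M = 18.5110 + 39.5300
M = 58.0410
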